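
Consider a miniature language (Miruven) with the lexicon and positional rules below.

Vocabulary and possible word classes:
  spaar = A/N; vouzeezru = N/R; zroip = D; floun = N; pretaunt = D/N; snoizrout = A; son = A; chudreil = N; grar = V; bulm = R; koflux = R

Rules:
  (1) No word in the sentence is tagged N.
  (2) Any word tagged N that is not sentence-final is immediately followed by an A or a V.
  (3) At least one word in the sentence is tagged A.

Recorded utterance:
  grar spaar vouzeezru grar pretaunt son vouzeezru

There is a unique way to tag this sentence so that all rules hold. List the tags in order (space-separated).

Candidates per position — 1:grar {V}; 2:spaar {A,N}; 3:vouzeezru {N,R}; 4:grar {V}; 5:pretaunt {D,N}; 6:son {A}; 7:vouzeezru {N,R}.
If word 2 were N, no tagging could satisfy rule 1; so word 2 is A.
If word 3 were N, no tagging could satisfy rule 1; so word 3 is R.
If word 5 were N, no tagging could satisfy rule 1; so word 5 is D.
If word 7 were N, no tagging could satisfy rule 1; so word 7 is R.
So the tagging must be: V A R V D A R.
Check: rule 1 ✓; rule 2 ✓; rule 3 ✓.

V A R V D A R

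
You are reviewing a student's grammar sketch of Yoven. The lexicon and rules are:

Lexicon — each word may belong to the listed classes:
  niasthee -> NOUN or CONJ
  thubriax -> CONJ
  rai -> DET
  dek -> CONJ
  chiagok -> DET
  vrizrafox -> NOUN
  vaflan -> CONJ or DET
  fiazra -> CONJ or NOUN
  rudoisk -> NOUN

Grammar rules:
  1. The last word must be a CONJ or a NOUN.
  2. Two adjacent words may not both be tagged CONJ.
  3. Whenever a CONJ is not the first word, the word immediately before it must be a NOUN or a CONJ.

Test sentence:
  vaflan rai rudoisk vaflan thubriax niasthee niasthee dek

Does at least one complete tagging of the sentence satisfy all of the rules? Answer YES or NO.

NO

Candidates per position — 1:vaflan {CONJ,DET}; 2:rai {DET}; 3:rudoisk {NOUN}; 4:vaflan {CONJ,DET}; 5:thubriax {CONJ}; 6:niasthee {NOUN,CONJ}; 7:niasthee {NOUN,CONJ}; 8:dek {CONJ}.
Every candidate sequence violates at least one rule; no consistent tagging exists.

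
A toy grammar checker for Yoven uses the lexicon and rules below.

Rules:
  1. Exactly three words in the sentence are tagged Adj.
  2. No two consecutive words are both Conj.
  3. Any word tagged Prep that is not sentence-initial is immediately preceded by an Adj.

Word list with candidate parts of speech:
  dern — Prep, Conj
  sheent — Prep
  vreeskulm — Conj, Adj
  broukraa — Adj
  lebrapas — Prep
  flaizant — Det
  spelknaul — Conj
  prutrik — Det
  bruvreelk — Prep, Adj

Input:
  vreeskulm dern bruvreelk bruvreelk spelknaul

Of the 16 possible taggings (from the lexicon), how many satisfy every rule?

2

Candidates per position — 1:vreeskulm {Conj,Adj}; 2:dern {Prep,Conj}; 3:bruvreelk {Prep,Adj}; 4:bruvreelk {Prep,Adj}; 5:spelknaul {Conj}.
There are 16 candidate sequences in total.
The sequences that satisfy every rule: Adj Prep Adj Adj Conj; Adj Conj Adj Adj Conj.
Count = 2.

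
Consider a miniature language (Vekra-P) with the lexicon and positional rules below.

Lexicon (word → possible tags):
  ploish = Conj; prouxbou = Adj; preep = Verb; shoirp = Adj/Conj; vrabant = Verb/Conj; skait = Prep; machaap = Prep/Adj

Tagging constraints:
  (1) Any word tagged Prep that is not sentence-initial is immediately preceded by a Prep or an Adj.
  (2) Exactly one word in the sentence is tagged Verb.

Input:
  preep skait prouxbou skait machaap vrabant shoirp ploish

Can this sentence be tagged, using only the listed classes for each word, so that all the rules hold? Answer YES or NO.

NO

Candidates per position — 1:preep {Verb}; 2:skait {Prep}; 3:prouxbou {Adj}; 4:skait {Prep}; 5:machaap {Prep,Adj}; 6:vrabant {Verb,Conj}; 7:shoirp {Adj,Conj}; 8:ploish {Conj}.
Rule 1 cannot be satisfied by any choice of tags from the lexicon.
So there is no consistent tagging.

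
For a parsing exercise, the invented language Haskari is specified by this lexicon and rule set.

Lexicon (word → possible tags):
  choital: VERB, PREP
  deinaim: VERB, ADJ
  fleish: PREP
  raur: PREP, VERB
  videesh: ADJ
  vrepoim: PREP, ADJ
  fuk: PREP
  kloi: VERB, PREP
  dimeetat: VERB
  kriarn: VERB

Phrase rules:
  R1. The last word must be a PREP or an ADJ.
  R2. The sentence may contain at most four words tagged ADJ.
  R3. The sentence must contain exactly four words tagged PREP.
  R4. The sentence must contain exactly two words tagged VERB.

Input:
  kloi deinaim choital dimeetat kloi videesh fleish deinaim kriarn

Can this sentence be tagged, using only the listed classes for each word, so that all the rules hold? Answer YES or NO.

Candidates per position — 1:kloi {VERB,PREP}; 2:deinaim {VERB,ADJ}; 3:choital {VERB,PREP}; 4:dimeetat {VERB}; 5:kloi {VERB,PREP}; 6:videesh {ADJ}; 7:fleish {PREP}; 8:deinaim {VERB,ADJ}; 9:kriarn {VERB}.
Rule 1 cannot be satisfied by any choice of tags from the lexicon.
So there is no consistent tagging.

NO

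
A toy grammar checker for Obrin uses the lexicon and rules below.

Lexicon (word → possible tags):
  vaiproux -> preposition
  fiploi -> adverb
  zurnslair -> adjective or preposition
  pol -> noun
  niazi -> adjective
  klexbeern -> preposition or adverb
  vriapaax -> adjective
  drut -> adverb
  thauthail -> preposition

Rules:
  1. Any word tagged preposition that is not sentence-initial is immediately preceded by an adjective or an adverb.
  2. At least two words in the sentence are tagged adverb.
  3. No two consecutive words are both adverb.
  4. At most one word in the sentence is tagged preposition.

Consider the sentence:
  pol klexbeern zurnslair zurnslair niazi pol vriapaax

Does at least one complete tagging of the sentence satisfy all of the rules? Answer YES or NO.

Candidates per position — 1:pol {noun}; 2:klexbeern {preposition,adverb}; 3:zurnslair {adjective,preposition}; 4:zurnslair {adjective,preposition}; 5:niazi {adjective}; 6:pol {noun}; 7:vriapaax {adjective}.
Rule 2 cannot be satisfied by any choice of tags from the lexicon.
So there is no consistent tagging.

NO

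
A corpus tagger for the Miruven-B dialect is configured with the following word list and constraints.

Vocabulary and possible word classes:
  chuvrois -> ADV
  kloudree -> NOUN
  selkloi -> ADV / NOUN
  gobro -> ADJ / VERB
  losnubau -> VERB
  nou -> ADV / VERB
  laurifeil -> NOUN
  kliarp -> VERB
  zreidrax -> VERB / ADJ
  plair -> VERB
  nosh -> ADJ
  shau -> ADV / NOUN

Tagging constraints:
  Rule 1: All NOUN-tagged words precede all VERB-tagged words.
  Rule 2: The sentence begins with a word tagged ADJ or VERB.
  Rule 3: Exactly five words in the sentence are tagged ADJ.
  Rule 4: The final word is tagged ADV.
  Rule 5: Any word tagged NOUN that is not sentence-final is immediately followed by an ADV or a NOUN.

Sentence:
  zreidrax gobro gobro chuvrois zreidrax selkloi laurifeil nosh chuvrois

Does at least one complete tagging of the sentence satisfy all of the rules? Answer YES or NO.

NO

Candidates per position — 1:zreidrax {VERB,ADJ}; 2:gobro {ADJ,VERB}; 3:gobro {ADJ,VERB}; 4:chuvrois {ADV}; 5:zreidrax {VERB,ADJ}; 6:selkloi {ADV,NOUN}; 7:laurifeil {NOUN}; 8:nosh {ADJ}; 9:chuvrois {ADV}.
Rule 5 cannot be satisfied by any choice of tags from the lexicon.
So there is no consistent tagging.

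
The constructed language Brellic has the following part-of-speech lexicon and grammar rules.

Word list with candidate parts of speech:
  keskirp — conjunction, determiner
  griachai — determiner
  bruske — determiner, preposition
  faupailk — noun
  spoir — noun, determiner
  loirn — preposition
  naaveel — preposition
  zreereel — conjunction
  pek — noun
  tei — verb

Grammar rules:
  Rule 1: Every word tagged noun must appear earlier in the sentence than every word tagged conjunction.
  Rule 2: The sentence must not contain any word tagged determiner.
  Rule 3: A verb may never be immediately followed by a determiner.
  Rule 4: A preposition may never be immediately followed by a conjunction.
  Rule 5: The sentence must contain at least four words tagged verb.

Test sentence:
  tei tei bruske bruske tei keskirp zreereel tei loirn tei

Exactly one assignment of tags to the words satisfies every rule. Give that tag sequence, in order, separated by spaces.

Candidates per position — 1:tei {verb}; 2:tei {verb}; 3:bruske {determiner,preposition}; 4:bruske {determiner,preposition}; 5:tei {verb}; 6:keskirp {conjunction,determiner}; 7:zreereel {conjunction}; 8:tei {verb}; 9:loirn {preposition}; 10:tei {verb}.
Word 3 cannot be determiner — rule 2 would then fail for every completion. It is preposition.
Word 4 cannot be determiner — rule 2 would then fail for every completion. It is preposition.
Word 6 cannot be determiner — rule 2 would then fail for every completion. It is conjunction.
So the tagging must be: verb verb preposition preposition verb conjunction conjunction verb preposition verb.
Check: rule 1 ✓; rule 2 ✓; rule 3 ✓; rule 4 ✓; rule 5 ✓.

verb verb preposition preposition verb conjunction conjunction verb preposition verb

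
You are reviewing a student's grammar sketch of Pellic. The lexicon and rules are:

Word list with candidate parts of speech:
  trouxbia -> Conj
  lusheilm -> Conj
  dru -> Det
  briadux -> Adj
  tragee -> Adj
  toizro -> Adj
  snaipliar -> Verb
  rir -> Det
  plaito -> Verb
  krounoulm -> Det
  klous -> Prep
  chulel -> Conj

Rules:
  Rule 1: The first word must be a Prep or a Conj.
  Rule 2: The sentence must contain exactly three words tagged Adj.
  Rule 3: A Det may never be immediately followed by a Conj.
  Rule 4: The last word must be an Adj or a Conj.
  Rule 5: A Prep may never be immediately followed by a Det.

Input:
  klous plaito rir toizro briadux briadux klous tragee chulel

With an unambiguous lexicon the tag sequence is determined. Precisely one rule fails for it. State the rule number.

2

Fixed tagging: Prep Verb Det Adj Adj Adj Prep Adj Conj.
Checking each rule: R1 ✓, R2 ✗, R3 ✓, R4 ✓, R5 ✓.
Only rule 2 fails.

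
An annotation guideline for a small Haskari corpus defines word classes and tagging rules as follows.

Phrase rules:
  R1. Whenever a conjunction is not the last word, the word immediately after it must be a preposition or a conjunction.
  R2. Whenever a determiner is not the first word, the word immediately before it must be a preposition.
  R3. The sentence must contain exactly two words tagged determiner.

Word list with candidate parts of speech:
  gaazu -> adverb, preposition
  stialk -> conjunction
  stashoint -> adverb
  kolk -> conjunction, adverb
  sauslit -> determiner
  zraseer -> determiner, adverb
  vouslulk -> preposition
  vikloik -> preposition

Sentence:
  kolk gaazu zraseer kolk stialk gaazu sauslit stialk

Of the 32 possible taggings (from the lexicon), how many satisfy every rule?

Candidates per position — 1:kolk {conjunction,adverb}; 2:gaazu {adverb,preposition}; 3:zraseer {determiner,adverb}; 4:kolk {conjunction,adverb}; 5:stialk {conjunction}; 6:gaazu {adverb,preposition}; 7:sauslit {determiner}; 8:stialk {conjunction}.
There are 32 candidate sequences in total.
The sequences that satisfy every rule: conjunction preposition determiner conjunction conjunction preposition determiner conjunction; conjunction preposition determiner adverb conjunction preposition determiner conjunction; adverb preposition determiner conjunction conjunction preposition determiner conjunction; adverb preposition determiner adverb conjunction preposition determiner conjunction.
Count = 4.

4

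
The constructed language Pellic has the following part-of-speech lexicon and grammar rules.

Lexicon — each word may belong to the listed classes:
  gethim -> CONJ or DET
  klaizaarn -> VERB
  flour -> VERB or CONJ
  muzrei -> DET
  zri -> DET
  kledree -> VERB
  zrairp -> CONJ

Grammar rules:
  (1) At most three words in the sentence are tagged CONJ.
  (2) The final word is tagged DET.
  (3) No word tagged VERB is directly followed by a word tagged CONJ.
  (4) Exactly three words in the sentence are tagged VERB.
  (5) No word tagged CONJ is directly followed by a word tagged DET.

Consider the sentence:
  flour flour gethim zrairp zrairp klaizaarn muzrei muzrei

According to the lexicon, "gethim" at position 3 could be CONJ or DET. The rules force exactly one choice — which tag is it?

Candidates per position — 1:flour {VERB,CONJ}; 2:flour {VERB,CONJ}; 3:gethim {CONJ,DET}; 4:zrairp {CONJ}; 5:zrairp {CONJ}; 6:klaizaarn {VERB}; 7:muzrei {DET}; 8:muzrei {DET}.
Position 1: CONJ is ruled out by rule 4; that leaves VERB.
Position 2: CONJ is ruled out by rule 3; that leaves VERB.
Position 3: CONJ is ruled out by rule 3; that leaves DET.
The unique satisfying tagging is: VERB VERB DET CONJ CONJ VERB DET DET.
Checking: rule 1 satisfied; rule 2 satisfied; rule 3 satisfied; rule 4 satisfied; rule 5 satisfied.

DET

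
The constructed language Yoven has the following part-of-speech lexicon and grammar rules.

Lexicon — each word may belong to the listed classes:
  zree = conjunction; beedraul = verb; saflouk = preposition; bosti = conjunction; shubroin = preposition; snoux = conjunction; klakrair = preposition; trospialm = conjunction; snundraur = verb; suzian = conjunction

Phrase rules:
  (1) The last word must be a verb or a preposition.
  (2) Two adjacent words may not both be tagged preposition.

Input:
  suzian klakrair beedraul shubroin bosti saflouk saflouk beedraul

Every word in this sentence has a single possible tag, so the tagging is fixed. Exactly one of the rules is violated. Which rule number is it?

2

Fixed tagging: conjunction preposition verb preposition conjunction preposition preposition verb.
Rule check: R1 ok, R2 fails.
Only rule 2 fails.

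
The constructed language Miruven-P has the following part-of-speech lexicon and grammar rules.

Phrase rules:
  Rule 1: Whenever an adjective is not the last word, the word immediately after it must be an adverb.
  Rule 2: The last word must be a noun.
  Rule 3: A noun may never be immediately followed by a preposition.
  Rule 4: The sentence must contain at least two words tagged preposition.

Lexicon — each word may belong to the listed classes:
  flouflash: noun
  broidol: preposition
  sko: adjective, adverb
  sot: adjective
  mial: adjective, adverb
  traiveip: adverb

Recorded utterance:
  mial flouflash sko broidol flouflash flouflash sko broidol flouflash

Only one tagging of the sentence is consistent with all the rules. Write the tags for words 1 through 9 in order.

Candidates per position — 1:mial {adjective,adverb}; 2:flouflash {noun}; 3:sko {adjective,adverb}; 4:broidol {preposition}; 5:flouflash {noun}; 6:flouflash {noun}; 7:sko {adjective,adverb}; 8:broidol {preposition}; 9:flouflash {noun}.
Position 1: adjective is ruled out by rule 1; that leaves adverb.
Position 3: adjective is ruled out by rule 1; that leaves adverb.
Position 7: adjective is ruled out by rule 1; that leaves adverb.
So the tagging must be: adverb noun adverb preposition noun noun adverb preposition noun.
Rule-by-rule: rule 1 ✓; rule 2 ✓; rule 3 ✓; rule 4 ✓.

adverb noun adverb preposition noun noun adverb preposition noun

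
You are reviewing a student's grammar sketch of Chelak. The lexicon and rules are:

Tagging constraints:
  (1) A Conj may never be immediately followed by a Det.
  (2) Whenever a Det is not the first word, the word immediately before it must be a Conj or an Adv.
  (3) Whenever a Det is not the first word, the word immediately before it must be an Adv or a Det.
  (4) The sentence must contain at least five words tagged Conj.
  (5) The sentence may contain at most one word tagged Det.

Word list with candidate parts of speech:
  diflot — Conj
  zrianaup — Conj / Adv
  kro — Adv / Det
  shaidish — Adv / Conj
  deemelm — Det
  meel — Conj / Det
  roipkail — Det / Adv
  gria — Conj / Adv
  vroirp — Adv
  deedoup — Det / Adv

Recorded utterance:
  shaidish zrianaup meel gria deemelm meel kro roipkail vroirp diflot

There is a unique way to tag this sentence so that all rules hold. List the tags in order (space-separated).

Candidates per position — 1:shaidish {Adv,Conj}; 2:zrianaup {Conj,Adv}; 3:meel {Conj,Det}; 4:gria {Conj,Adv}; 5:deemelm {Det}; 6:meel {Conj,Det}; 7:kro {Adv,Det}; 8:roipkail {Det,Adv}; 9:vroirp {Adv}; 10:diflot {Conj}.
Position 3: Det is ruled out by rule 5; that leaves Conj.
Position 4: Conj is ruled out by rule 1; that leaves Adv.
Position 6: Det is ruled out by rule 2; that leaves Conj.
Position 7: Det is ruled out by rule 1; that leaves Adv.
Position 8: Det is ruled out by rule 5; that leaves Adv.
Position 1: Adv is ruled out by rule 4; that leaves Conj.
Position 2: Adv is ruled out by rule 4; that leaves Conj.
The unique satisfying tagging is: Conj Conj Conj Adv Det Conj Adv Adv Adv Conj.
Checking: rule 1 holds; rule 2 holds; rule 3 holds; rule 4 holds; rule 5 holds.

Conj Conj Conj Adv Det Conj Adv Adv Adv Conj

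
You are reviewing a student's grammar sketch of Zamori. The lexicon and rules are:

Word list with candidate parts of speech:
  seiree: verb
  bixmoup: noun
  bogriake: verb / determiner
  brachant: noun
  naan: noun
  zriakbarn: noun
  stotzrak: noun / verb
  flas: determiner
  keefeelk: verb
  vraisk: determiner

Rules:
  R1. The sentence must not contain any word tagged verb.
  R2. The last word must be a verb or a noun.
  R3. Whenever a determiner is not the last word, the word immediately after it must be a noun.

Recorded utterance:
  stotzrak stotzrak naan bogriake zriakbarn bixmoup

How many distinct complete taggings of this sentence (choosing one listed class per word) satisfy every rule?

1

Candidates per position — 1:stotzrak {noun,verb}; 2:stotzrak {noun,verb}; 3:naan {noun}; 4:bogriake {verb,determiner}; 5:zriakbarn {noun}; 6:bixmoup {noun}.
There are 8 candidate sequences in total.
The sequences that satisfy every rule: noun noun noun determiner noun noun.
Count = 1.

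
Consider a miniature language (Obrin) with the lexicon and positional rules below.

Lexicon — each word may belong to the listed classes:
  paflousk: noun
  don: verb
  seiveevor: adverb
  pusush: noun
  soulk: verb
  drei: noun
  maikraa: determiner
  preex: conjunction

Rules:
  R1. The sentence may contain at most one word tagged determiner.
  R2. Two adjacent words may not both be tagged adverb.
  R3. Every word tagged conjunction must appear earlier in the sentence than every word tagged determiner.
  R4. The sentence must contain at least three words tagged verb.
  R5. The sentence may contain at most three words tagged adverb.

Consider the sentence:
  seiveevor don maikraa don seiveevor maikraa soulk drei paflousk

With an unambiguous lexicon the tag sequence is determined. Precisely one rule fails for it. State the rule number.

Fixed tagging: adverb verb determiner verb adverb determiner verb noun noun.
Checking each rule: R1 ✗, R2 ✓, R3 ✓, R4 ✓, R5 ✓.
Only rule 1 fails.

1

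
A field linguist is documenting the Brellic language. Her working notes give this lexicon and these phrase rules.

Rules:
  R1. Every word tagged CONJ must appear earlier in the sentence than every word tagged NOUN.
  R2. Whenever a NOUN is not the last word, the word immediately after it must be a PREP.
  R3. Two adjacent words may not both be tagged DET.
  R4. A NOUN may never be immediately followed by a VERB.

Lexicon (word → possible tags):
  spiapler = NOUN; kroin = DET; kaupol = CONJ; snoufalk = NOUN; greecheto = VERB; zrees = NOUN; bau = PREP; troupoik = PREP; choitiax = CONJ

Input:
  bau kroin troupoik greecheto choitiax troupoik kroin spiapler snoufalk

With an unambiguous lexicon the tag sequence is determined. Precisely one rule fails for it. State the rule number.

2

Fixed tagging: PREP DET PREP VERB CONJ PREP DET NOUN NOUN.
Rule check: R1 ok, R2 fails, R3 ok, R4 ok.
Only rule 2 fails.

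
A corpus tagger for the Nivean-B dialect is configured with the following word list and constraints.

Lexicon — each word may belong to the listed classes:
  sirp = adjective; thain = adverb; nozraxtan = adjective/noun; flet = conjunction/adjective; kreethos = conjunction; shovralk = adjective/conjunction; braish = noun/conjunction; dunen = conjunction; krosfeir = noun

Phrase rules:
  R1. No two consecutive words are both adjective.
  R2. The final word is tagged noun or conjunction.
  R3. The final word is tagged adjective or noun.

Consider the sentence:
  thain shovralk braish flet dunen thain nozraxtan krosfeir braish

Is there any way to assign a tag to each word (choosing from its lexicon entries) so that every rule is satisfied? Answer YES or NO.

Candidates per position — 1:thain {adverb}; 2:shovralk {adjective,conjunction}; 3:braish {noun,conjunction}; 4:flet {conjunction,adjective}; 5:dunen {conjunction}; 6:thain {adverb}; 7:nozraxtan {adjective,noun}; 8:krosfeir {noun}; 9:braish {noun,conjunction}.
One satisfying assignment: adverb adjective conjunction adjective conjunction adverb noun noun noun.
Verifying each rule — rule 1 holds; rule 2 holds; rule 3 holds.

YES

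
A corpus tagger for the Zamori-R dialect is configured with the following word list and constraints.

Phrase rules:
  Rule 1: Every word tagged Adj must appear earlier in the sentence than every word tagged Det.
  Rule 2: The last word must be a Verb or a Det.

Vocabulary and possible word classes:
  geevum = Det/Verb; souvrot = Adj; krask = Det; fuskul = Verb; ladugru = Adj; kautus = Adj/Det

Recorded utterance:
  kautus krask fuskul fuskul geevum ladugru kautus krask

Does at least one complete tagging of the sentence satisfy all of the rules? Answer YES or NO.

NO

Candidates per position — 1:kautus {Adj,Det}; 2:krask {Det}; 3:fuskul {Verb}; 4:fuskul {Verb}; 5:geevum {Det,Verb}; 6:ladugru {Adj}; 7:kautus {Adj,Det}; 8:krask {Det}.
Rule 1 cannot be satisfied by any choice of tags from the lexicon.
So there is no consistent tagging.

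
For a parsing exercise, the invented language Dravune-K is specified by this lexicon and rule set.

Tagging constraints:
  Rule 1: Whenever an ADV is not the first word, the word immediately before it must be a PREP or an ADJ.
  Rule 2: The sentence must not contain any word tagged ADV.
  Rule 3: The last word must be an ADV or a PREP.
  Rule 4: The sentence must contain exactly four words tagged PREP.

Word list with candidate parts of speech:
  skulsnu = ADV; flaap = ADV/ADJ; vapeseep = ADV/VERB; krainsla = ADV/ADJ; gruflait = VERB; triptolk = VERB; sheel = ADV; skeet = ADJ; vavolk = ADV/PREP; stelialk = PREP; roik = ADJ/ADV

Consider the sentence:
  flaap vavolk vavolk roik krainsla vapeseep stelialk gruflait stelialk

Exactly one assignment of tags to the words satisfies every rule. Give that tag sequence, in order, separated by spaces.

ADJ PREP PREP ADJ ADJ VERB PREP VERB PREP

Candidates per position — 1:flaap {ADV,ADJ}; 2:vavolk {ADV,PREP}; 3:vavolk {ADV,PREP}; 4:roik {ADJ,ADV}; 5:krainsla {ADV,ADJ}; 6:vapeseep {ADV,VERB}; 7:stelialk {PREP}; 8:gruflait {VERB}; 9:stelialk {PREP}.
Position 1: ADV is ruled out by rule 2; that leaves ADJ.
Position 2: ADV is ruled out by rule 2; that leaves PREP.
Position 3: ADV is ruled out by rule 2; that leaves PREP.
Position 4: ADV is ruled out by rule 2; that leaves ADJ.
Position 5: ADV is ruled out by rule 2; that leaves ADJ.
Position 6: ADV is ruled out by rule 2; that leaves VERB.
The only consistent sequence is: ADJ PREP PREP ADJ ADJ VERB PREP VERB PREP.
Check: rule 1 holds; rule 2 holds; rule 3 holds; rule 4 holds.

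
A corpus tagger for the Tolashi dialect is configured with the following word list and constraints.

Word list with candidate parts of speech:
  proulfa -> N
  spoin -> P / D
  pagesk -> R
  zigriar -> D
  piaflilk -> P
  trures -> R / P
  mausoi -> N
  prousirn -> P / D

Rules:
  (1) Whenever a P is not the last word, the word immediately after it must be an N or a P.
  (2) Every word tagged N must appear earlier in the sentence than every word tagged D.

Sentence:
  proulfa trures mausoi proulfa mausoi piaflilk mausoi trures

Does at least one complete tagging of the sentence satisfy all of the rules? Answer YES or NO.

Candidates per position — 1:proulfa {N}; 2:trures {R,P}; 3:mausoi {N}; 4:proulfa {N}; 5:mausoi {N}; 6:piaflilk {P}; 7:mausoi {N}; 8:trures {R,P}.
One satisfying assignment: N R N N N P N P.
Check: rule 1 holds; rule 2 holds.

YES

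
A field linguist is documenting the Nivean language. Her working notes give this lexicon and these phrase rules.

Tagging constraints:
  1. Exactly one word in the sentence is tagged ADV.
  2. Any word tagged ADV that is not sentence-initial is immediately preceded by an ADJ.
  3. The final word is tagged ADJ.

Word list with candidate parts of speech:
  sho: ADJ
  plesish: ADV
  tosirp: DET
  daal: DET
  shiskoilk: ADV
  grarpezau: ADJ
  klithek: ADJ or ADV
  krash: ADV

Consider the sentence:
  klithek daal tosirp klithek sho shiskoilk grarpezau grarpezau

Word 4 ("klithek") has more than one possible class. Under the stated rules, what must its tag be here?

Candidates per position — 1:klithek {ADJ,ADV}; 2:daal {DET}; 3:tosirp {DET}; 4:klithek {ADJ,ADV}; 5:sho {ADJ}; 6:shiskoilk {ADV}; 7:grarpezau {ADJ}; 8:grarpezau {ADJ}.
Position 1: tagging it ADV would leave rule 1 unsatisfiable, so it must be ADJ.
Position 4: tagging it ADV would leave rule 1 unsatisfiable, so it must be ADJ.
The only consistent sequence is: ADJ DET DET ADJ ADJ ADV ADJ ADJ.
Verifying each rule — rule 1 satisfied; rule 2 satisfied; rule 3 satisfied.

ADJ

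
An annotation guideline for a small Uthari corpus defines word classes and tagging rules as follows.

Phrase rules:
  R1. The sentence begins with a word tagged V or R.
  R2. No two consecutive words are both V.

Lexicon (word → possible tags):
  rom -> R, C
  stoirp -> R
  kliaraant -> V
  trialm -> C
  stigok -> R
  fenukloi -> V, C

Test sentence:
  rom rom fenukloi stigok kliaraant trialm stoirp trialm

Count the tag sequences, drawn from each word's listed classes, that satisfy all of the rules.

4

Candidates per position — 1:rom {R,C}; 2:rom {R,C}; 3:fenukloi {V,C}; 4:stigok {R}; 5:kliaraant {V}; 6:trialm {C}; 7:stoirp {R}; 8:trialm {C}.
There are 8 candidate sequences in total.
The sequences that satisfy every rule: R R V R V C R C; R R C R V C R C; R C V R V C R C; R C C R V C R C.
Count = 4.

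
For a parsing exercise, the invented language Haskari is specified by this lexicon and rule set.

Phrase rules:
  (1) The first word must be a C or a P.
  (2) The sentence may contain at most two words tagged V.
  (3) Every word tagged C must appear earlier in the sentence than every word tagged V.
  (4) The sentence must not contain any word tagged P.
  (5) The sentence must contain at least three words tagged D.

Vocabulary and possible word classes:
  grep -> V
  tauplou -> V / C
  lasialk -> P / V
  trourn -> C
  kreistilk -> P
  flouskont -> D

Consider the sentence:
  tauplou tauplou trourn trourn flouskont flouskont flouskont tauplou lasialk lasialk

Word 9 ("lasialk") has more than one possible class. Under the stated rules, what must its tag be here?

Candidates per position — 1:tauplou {V,C}; 2:tauplou {V,C}; 3:trourn {C}; 4:trourn {C}; 5:flouskont {D}; 6:flouskont {D}; 7:flouskont {D}; 8:tauplou {V,C}; 9:lasialk {P,V}; 10:lasialk {P,V}.
If word 1 were V, no tagging could satisfy rule 1; so word 1 is C.
If word 2 were V, no tagging could satisfy rule 3; so word 2 is C.
If word 9 were P, no tagging could satisfy rule 4; so word 9 is V.
If word 10 were P, no tagging could satisfy rule 4; so word 10 is V.
If word 8 were V, no tagging could satisfy rule 2; so word 8 is C.
The only consistent sequence is: C C C C D D D C V V.
Rule-by-rule: rule 1 ✓; rule 2 ✓; rule 3 ✓; rule 4 ✓; rule 5 ✓.

V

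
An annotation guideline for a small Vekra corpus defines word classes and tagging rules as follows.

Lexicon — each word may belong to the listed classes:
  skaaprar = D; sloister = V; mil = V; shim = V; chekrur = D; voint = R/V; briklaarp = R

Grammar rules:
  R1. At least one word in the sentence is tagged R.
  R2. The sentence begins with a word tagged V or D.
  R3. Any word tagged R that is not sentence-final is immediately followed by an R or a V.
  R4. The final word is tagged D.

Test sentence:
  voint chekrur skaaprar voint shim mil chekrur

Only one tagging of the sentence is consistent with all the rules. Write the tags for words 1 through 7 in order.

Candidates per position — 1:voint {R,V}; 2:chekrur {D}; 3:skaaprar {D}; 4:voint {R,V}; 5:shim {V}; 6:mil {V}; 7:chekrur {D}.
At position 1, choosing R makes rule 2 impossible to satisfy; hence V.
At position 4, choosing V makes rule 1 impossible to satisfy; hence R.
The unique satisfying tagging is: V D D R V V D.
Checking: rule 1 ok; rule 2 ok; rule 3 ok; rule 4 ok.

V D D R V V D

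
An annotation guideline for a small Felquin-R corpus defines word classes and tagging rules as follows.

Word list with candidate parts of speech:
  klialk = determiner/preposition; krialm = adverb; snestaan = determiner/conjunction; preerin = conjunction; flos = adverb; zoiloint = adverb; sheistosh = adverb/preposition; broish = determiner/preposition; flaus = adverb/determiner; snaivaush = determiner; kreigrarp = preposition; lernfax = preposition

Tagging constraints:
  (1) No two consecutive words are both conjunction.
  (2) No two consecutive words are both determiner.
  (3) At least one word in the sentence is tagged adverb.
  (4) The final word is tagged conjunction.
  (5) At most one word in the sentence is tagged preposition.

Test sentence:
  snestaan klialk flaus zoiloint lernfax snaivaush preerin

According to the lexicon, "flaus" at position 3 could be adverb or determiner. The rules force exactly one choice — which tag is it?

adverb

Candidates per position — 1:snestaan {determiner,conjunction}; 2:klialk {determiner,preposition}; 3:flaus {adverb,determiner}; 4:zoiloint {adverb}; 5:lernfax {preposition}; 6:snaivaush {determiner}; 7:preerin {conjunction}.
Word 2 cannot be preposition — rule 5 would then fail for every completion. It is determiner.
Word 3 cannot be determiner — rule 2 would then fail for every completion. It is adverb.
Word 1 cannot be determiner — rule 2 would then fail for every completion. It is conjunction.
The unique satisfying tagging is: conjunction determiner adverb adverb preposition determiner conjunction.
Rule-by-rule: rule 1 satisfied; rule 2 satisfied; rule 3 satisfied; rule 4 satisfied; rule 5 satisfied.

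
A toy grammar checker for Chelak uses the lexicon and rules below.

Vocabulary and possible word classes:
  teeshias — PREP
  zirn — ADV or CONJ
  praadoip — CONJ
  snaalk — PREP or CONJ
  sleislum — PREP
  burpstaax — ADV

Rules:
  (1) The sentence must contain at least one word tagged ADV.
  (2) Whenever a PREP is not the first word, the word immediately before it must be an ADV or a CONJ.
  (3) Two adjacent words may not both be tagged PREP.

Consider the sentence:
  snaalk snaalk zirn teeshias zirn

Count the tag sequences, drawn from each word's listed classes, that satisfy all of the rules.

Candidates per position — 1:snaalk {PREP,CONJ}; 2:snaalk {PREP,CONJ}; 3:zirn {ADV,CONJ}; 4:teeshias {PREP}; 5:zirn {ADV,CONJ}.
There are 16 candidate sequences in total.
Checking each against the rules leaves 9 sequences.
Count = 9.

9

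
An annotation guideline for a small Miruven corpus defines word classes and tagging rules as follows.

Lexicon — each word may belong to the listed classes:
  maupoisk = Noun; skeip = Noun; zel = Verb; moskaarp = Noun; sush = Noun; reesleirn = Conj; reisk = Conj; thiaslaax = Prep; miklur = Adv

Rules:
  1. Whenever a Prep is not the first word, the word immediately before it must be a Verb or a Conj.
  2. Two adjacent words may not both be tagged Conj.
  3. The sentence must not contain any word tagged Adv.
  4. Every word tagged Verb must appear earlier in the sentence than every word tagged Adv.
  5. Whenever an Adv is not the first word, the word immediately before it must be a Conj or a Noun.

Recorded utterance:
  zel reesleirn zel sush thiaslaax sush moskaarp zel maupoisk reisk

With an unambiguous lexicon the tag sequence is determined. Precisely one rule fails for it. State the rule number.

1

Fixed tagging: Verb Conj Verb Noun Prep Noun Noun Verb Noun Conj.
Applying the rules: R1 violated, R2 holds, R3 holds, R4 holds, R5 holds.
Only rule 1 fails.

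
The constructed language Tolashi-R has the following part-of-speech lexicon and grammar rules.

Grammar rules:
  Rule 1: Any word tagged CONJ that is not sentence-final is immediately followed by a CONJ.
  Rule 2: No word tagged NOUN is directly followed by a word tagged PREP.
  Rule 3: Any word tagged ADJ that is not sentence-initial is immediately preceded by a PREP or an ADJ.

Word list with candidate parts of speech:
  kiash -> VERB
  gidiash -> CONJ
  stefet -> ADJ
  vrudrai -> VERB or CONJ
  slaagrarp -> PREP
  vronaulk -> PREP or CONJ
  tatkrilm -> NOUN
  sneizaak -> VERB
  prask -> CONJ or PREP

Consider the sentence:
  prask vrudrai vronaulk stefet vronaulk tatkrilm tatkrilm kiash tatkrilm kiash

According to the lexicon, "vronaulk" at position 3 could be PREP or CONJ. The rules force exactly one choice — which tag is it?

Candidates per position — 1:prask {CONJ,PREP}; 2:vrudrai {VERB,CONJ}; 3:vronaulk {PREP,CONJ}; 4:stefet {ADJ}; 5:vronaulk {PREP,CONJ}; 6:tatkrilm {NOUN}; 7:tatkrilm {NOUN}; 8:kiash {VERB}; 9:tatkrilm {NOUN}; 10:kiash {VERB}.
If word 1 were CONJ, no tagging could satisfy rule 1; so word 1 is PREP.
If word 2 were CONJ, no tagging could satisfy rule 1; so word 2 is VERB.
If word 3 were CONJ, no tagging could satisfy rule 1; so word 3 is PREP.
If word 5 were CONJ, no tagging could satisfy rule 1; so word 5 is PREP.
The only consistent sequence is: PREP VERB PREP ADJ PREP NOUN NOUN VERB NOUN VERB.
Verifying each rule — rule 1 ✓; rule 2 ✓; rule 3 ✓.

PREP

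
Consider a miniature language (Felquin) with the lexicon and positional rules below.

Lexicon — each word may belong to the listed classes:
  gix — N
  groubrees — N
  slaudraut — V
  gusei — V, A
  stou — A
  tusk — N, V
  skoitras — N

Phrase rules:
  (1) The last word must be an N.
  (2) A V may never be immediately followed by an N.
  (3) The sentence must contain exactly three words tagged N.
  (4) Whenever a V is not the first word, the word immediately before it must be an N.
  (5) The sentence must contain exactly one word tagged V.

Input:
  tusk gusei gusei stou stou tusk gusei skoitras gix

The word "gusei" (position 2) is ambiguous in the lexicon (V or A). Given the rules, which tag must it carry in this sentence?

A

Candidates per position — 1:tusk {N,V}; 2:gusei {V,A}; 3:gusei {V,A}; 4:stou {A}; 5:stou {A}; 6:tusk {N,V}; 7:gusei {V,A}; 8:skoitras {N}; 9:gix {N}.
Word 3 cannot be V — rule 4 would then fail for every completion. It is A.
Word 6 cannot be V — rule 4 would then fail for every completion. It is N.
Word 7 cannot be V — rule 2 would then fail for every completion. It is A.
Word 1 cannot be N — rule 3 would then fail for every completion. It is V.
Word 2 cannot be V — rule 4 would then fail for every completion. It is A.
That leaves exactly one tagging: V A A A A N A N N.
Checking: rule 1 holds; rule 2 holds; rule 3 holds; rule 4 holds; rule 5 holds.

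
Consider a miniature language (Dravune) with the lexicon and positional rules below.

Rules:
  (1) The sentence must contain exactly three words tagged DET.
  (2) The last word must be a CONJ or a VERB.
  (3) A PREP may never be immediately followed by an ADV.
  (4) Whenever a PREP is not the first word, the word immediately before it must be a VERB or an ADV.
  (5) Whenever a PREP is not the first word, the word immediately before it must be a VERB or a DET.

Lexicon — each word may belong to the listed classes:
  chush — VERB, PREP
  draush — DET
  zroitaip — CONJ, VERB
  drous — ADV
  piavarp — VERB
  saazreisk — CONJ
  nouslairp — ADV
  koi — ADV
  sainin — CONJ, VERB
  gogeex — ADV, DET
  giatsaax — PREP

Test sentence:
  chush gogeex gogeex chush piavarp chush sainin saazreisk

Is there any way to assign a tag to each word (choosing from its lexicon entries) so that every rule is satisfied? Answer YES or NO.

NO

Candidates per position — 1:chush {VERB,PREP}; 2:gogeex {ADV,DET}; 3:gogeex {ADV,DET}; 4:chush {VERB,PREP}; 5:piavarp {VERB}; 6:chush {VERB,PREP}; 7:sainin {CONJ,VERB}; 8:saazreisk {CONJ}.
Rule 1 cannot be satisfied by any choice of tags from the lexicon.
So there is no consistent tagging.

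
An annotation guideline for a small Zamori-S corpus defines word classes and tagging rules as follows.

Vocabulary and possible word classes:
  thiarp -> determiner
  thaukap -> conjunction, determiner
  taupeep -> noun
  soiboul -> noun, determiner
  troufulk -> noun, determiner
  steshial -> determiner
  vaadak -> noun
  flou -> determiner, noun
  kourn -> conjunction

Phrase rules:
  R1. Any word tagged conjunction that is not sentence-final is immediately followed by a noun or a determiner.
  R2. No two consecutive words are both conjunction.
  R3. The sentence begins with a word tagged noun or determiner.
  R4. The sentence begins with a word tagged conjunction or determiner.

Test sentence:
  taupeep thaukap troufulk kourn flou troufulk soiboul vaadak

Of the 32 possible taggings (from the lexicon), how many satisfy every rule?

Candidates per position — 1:taupeep {noun}; 2:thaukap {conjunction,determiner}; 3:troufulk {noun,determiner}; 4:kourn {conjunction}; 5:flou {determiner,noun}; 6:troufulk {noun,determiner}; 7:soiboul {noun,determiner}; 8:vaadak {noun}.
There are 32 candidate sequences in total.
Rule 4 cannot be satisfied by any choice of tags from the lexicon.
So there is no consistent tagging.
Count = 0.

0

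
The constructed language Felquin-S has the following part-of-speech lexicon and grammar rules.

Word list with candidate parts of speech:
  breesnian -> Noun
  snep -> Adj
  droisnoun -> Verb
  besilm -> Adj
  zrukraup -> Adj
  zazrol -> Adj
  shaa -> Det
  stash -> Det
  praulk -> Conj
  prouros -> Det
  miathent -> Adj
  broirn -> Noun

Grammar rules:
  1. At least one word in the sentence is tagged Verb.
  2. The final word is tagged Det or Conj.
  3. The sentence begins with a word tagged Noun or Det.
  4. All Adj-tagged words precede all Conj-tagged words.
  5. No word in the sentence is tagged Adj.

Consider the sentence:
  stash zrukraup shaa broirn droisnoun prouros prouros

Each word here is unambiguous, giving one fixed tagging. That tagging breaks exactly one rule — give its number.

5

Fixed tagging: Det Adj Det Noun Verb Det Det.
Applying the rules: R1 pass, R2 pass, R3 pass, R4 pass, R5 fail.
Only rule 5 fails.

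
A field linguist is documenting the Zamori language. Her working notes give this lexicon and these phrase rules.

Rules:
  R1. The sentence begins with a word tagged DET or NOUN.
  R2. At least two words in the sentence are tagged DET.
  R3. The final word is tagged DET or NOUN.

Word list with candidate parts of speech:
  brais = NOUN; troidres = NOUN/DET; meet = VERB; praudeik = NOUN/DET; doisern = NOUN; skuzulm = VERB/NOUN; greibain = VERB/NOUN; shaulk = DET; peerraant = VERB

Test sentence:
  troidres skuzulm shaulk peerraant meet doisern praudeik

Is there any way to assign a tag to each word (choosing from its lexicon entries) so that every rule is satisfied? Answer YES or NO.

YES

Candidates per position — 1:troidres {NOUN,DET}; 2:skuzulm {VERB,NOUN}; 3:shaulk {DET}; 4:peerraant {VERB}; 5:meet {VERB}; 6:doisern {NOUN}; 7:praudeik {NOUN,DET}.
One satisfying assignment: NOUN NOUN DET VERB VERB NOUN DET.
Verifying each rule — rule 1 satisfied; rule 2 satisfied; rule 3 satisfied.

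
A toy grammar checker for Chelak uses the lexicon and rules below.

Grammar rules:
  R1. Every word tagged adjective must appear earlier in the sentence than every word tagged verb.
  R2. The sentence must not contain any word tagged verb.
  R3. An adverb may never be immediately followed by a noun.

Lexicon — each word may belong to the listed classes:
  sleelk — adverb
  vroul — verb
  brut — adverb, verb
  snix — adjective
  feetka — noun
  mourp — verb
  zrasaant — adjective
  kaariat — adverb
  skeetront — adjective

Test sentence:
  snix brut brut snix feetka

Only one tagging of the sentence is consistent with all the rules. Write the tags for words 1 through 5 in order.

Candidates per position — 1:snix {adjective}; 2:brut {adverb,verb}; 3:brut {adverb,verb}; 4:snix {adjective}; 5:feetka {noun}.
Position 2: tagging it verb would leave rule 1 unsatisfiable, so it must be adverb.
Position 3: tagging it verb would leave rule 1 unsatisfiable, so it must be adverb.
That leaves exactly one tagging: adjective adverb adverb adjective noun.
Check: rule 1 ✓; rule 2 ✓; rule 3 ✓.

adjective adverb adverb adjective noun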